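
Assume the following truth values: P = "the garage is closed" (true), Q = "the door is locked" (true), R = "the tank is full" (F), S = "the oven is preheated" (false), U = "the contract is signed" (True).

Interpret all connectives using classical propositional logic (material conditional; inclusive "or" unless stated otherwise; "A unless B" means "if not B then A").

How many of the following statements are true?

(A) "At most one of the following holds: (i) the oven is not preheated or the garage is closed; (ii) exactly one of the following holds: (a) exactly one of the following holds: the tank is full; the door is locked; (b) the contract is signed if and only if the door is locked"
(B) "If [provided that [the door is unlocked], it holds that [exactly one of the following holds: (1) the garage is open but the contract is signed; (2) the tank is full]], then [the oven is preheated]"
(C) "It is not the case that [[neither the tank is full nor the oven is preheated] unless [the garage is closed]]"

1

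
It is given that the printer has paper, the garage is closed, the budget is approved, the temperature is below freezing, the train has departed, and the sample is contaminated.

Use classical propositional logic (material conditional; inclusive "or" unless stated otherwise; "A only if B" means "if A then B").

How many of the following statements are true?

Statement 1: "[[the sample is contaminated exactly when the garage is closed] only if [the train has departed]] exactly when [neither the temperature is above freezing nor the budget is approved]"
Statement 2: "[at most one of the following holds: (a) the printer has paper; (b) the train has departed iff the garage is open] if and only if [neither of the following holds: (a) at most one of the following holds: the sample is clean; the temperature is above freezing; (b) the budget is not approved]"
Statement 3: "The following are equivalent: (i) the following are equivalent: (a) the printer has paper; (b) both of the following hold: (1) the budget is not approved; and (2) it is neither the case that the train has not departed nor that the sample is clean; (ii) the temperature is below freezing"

Let G = "the sample is contaminated" (T), Q = "the garage is closed" (T), N = "the train has departed" (T), M = "the temperature is below freezing" (T), P = "the budget is approved" (T), V = "the printer has paper" (T).

Statement 1: In symbols: ((G ↔ Q) → N) ↔ (¬M ↓ P)

G ↔ Q = T ↔ T = T
(G ↔ Q) → N = T → T = T
¬M = ¬T = F
¬M ↓ P = F ↓ T = F
((G ↔ Q) → N) ↔ (¬M ↓ P) = T ↔ F = F
Thus Statement 1 is false.

Statement 2: This is (V ↑ (N ↔ ¬Q)) ↔ ((¬G ↑ ¬M) ↓ ¬P).

¬Q = ¬T = F
N ↔ ¬Q = T ↔ F = F
V ↑ (N ↔ ¬Q) = T ↑ F = T
¬G = ¬T = F
¬M = ¬T = F
¬G ↑ ¬M = F ↑ F = T
¬P = ¬T = F
(¬G ↑ ¬M) ↓ ¬P = T ↓ F = F
(V ↑ (N ↔ ¬Q)) ↔ ((¬G ↑ ¬M) ↓ ¬P) = T ↔ F = F
Thus Statement 2 is false.

Statement 3: Formalization: (V ↔ (¬P ∧ (¬N ↓ ¬G))) ↔ M

¬P = ¬T = F
¬N = ¬T = F
¬G = ¬T = F
¬N ↓ ¬G = F ↓ F = T
¬P ∧ (¬N ↓ ¬G) = F ∧ T = F
V ↔ (¬P ∧ (¬N ↓ ¬G)) = T ↔ F = F
(V ↔ (¬P ∧ (¬N ↓ ¬G))) ↔ M = F ↔ T = F
So Statement 3 is false.

0 of the 3 statements are true (none).

0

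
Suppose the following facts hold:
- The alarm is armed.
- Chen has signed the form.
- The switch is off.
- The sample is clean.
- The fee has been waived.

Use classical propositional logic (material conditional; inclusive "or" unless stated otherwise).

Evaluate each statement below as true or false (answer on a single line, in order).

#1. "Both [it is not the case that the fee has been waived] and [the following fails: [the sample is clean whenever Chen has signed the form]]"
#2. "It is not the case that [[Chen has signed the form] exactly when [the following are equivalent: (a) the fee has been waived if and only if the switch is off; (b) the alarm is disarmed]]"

#1 F, #2 T

Let N = "the fee has been waived" (True), W = "Chen has signed the form" (True), D = "the sample is contaminated" (False), H = "the switch is on" (False), K = "the alarm is armed" (True).

#1: This is not N and not (W -> not D).

not N = not True = False
not D = not False = True
W -> not D = True -> True = True
not (W -> not D) = not True = False
not N and not (W -> not D) = False and False = False
Thus #1 is false.

#2: In symbols: not (W iff ((N iff not H) iff not K))

not H = not False = True
N iff not H = True iff True = True
not K = not True = False
(N iff not H) iff not K = True iff False = False
W iff ((N iff not H) iff not K) = True iff False = False
not (W iff ((N iff not H) iff not K)) = not False = True
Thus #2 is true.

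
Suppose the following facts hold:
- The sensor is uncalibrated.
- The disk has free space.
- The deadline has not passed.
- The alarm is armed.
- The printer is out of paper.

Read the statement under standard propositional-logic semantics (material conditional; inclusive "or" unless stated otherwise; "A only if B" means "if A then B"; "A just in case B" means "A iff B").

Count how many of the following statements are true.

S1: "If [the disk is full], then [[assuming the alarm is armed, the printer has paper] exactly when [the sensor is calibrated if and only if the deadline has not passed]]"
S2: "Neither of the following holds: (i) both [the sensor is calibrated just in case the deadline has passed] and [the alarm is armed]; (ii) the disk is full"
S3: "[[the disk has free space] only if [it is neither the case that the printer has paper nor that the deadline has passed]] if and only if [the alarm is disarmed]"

1

Let Q = "the disk is full" (F), S = "the alarm is armed" (T), U = "the printer has paper" (F), P = "the sensor is calibrated" (F), R = "the deadline has passed" (F).

S1: Parsed as Q -> ((S -> U) <-> (P <-> ~R))

S -> U = T -> F = F
~R = ~F = T
P <-> ~R = F <-> T = F
(S -> U) <-> (P <-> ~R) = F <-> F = T
Q -> ((S -> U) <-> (P <-> ~R)) = F -> T = T
So S1 is true.

S2: In symbols: ((P <-> R) & S) nor Q

P <-> R = F <-> F = T
(P <-> R) & S = T & T = T
((P <-> R) & S) nor Q = T nor F = F
So S2 is false.

S3: Parsed as (~Q -> (U nor R)) <-> ~S

~Q = ~F = T
U nor R = F nor F = T
~Q -> (U nor R) = T -> T = T
~S = ~T = F
(~Q -> (U nor R)) <-> ~S = T <-> F = F
Thus S3 is false.

1 of the 3 statements is true (S1).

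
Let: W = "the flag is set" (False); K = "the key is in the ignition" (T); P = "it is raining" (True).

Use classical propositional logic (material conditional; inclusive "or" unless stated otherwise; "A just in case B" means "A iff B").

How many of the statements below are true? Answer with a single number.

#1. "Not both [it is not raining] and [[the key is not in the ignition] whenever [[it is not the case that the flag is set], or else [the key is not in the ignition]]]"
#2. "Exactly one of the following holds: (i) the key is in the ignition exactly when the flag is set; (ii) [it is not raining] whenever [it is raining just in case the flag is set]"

2

#1: Parsed as ~P nand ((~W | ~K) -> ~K)

~P = ~T = F
~W = ~F = T
~K = ~T = F
~W | ~K = T | F = T
~K = ~T = F
(~W | ~K) -> ~K = T -> F = F
~P nand ((~W | ~K) -> ~K) = F nand F = T
Thus #1 is true.

#2: This is (K <-> W) xor ((P <-> W) -> ~P).

K <-> W = T <-> F = F
P <-> W = T <-> F = F
~P = ~T = F
(P <-> W) -> ~P = F -> F = T
(K <-> W) xor ((P <-> W) -> ~P) = F xor T = T
So #2 is true.

Count: 2.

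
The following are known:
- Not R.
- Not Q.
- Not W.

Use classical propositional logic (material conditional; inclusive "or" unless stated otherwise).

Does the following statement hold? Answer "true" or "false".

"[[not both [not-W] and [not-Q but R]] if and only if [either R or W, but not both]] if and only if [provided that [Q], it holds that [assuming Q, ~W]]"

false

Parsed as ((¬W ↑ (¬Q ∧ R)) ↔ (R ⊕ W)) ↔ (Q → (Q → ¬W))

¬W = ¬F = T
¬Q = ¬F = T
¬Q ∧ R = T ∧ F = F
¬W ↑ (¬Q ∧ R) = T ↑ F = T
R ⊕ W = F ⊕ F = F
(¬W ↑ (¬Q ∧ R)) ↔ (R ⊕ W) = T ↔ F = F
¬W = ¬F = T
Q → ¬W = F → T = T
Q → (Q → ¬W) = F → T = T
((¬W ↑ (¬Q ∧ R)) ↔ (R ⊕ W)) ↔ (Q → (Q → ¬W)) = F ↔ T = F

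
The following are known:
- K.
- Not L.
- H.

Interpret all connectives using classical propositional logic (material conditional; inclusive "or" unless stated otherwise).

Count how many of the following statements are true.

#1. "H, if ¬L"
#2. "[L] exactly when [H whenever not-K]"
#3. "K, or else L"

2

#1: This is not L -> H.

not L = not False = True
not L -> H = True -> True = True
So #1 is true.

#2: Parsed as L iff (not K -> H)

not K = not True = False
not K -> H = False -> True = True
L iff (not K -> H) = False iff True = False
So #2 is false.

#3: In symbols: K or L

K or L = True or False = True
So #3 is true.

2 of the 3 statements are true (#1, #3).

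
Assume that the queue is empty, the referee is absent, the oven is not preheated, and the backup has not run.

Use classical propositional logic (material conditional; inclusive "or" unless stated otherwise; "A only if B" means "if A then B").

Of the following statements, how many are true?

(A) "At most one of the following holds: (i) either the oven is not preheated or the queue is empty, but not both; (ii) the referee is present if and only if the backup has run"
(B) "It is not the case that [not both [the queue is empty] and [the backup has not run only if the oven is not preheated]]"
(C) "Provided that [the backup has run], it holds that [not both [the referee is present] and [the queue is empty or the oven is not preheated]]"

Let R = "the oven is preheated" (False), P = "the queue is empty" (True), Q = "the referee is present" (False), S = "the backup has run" (False).

(A): Parsed as (not R xor P) nand (Q iff S)

not R = not False = True
not R xor P = True xor True = False
Q iff S = False iff False = True
(not R xor P) nand (Q iff S) = False nand True = True
Hence (A) is true.

(B): In symbols: not (P nand (not S -> not R))

not S = not False = True
not R = not False = True
not S -> not R = True -> True = True
P nand (not S -> not R) = True nand True = False
not (P nand (not S -> not R)) = not False = True
Thus (B) is true.

(C): In symbols: S -> (Q nand (P or not R))

not R = not False = True
P or not R = True or True = True
Q nand (P or not R) = False nand True = True
S -> (Q nand (P or not R)) = False -> True = True
So (C) is true.

True statements: 3 ((A), (B), (C)).

3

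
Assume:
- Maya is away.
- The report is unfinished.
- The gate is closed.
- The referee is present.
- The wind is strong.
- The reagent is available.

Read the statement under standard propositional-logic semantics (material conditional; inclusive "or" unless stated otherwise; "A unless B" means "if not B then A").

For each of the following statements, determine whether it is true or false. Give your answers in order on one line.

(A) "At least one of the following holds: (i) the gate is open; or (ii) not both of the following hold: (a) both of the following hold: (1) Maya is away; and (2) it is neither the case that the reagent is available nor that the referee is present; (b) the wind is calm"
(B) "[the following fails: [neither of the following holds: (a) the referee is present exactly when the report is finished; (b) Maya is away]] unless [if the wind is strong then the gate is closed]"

(A) true, (B) true

Let L = "the gate is open" (F), S = "Maya is at home" (F), W = "the reagent is available" (T), K = "the referee is present" (T), U = "the wind is strong" (T), Q = "the report is finished" (F).

(A): This is L | ((~S & (W nor K)) nand ~U).

~S = ~F = T
W nor K = T nor T = F
~S & (W nor K) = T & F = F
~U = ~T = F
(~S & (W nor K)) nand ~U = F nand F = T
L | ((~S & (W nor K)) nand ~U) = F | T = T
Hence (A) is true.

(B): Parsed as ~((K <-> Q) nor ~S) | (U -> ~L)

K <-> Q = T <-> F = F
~S = ~F = T
(K <-> Q) nor ~S = F nor T = F
~((K <-> Q) nor ~S) = ~F = T
~L = ~F = T
U -> ~L = T -> T = T
~((K <-> Q) nor ~S) | (U -> ~L) = T | T = T
So (B) is true.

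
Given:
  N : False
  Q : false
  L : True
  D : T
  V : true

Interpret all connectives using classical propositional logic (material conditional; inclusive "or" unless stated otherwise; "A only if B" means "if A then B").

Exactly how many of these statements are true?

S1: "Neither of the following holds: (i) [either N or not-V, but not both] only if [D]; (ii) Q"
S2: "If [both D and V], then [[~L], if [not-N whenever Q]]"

0

S1: This is ((N ⊕ ¬V) → D) ↓ Q.

¬V = ¬T = F
N ⊕ ¬V = F ⊕ F = F
(N ⊕ ¬V) → D = F → T = T
((N ⊕ ¬V) → D) ↓ Q = T ↓ F = F
Thus S1 is false.

S2: In symbols: (D ∧ V) → ((Q → ¬N) → ¬L)

D ∧ V = T ∧ T = T
¬N = ¬F = T
Q → ¬N = F → T = T
¬L = ¬T = F
(Q → ¬N) → ¬L = T → F = F
(D ∧ V) → ((Q → ¬N) → ¬L) = T → F = F
Hence S2 is false.

True statements: 0 (none).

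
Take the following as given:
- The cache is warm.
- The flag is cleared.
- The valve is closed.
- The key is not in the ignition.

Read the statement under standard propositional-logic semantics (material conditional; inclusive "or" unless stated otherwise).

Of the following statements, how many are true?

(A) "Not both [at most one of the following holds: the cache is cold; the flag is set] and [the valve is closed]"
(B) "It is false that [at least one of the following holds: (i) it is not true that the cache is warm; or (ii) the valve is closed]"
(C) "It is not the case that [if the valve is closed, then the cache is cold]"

1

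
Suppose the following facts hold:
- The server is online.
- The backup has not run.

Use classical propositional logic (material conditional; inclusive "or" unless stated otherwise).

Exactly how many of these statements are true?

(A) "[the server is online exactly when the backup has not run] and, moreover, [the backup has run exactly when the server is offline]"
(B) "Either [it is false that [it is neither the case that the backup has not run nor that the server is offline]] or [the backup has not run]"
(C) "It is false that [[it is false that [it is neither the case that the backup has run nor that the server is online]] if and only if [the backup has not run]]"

2

Let R = "the server is online" (T), W = "the backup has run" (F).

(A): Formalization: (R <-> ~W) & (W <-> ~R)

~W = ~F = T
R <-> ~W = T <-> T = T
~R = ~T = F
W <-> ~R = F <-> F = T
(R <-> ~W) & (W <-> ~R) = T & T = T
So (A) is true.

(B): Formalization: ~(~W nor ~R) | ~W

~W = ~F = T
~R = ~T = F
~W nor ~R = T nor F = F
~(~W nor ~R) = ~F = T
~W = ~F = T
~(~W nor ~R) | ~W = T | T = T
Thus (B) is true.

(C): In symbols: ~(~(W nor R) <-> ~W)

W nor R = F nor T = F
~(W nor R) = ~F = T
~W = ~F = T
~(W nor R) <-> ~W = T <-> T = T
~(~(W nor R) <-> ~W) = ~T = F
So (C) is false.

Count: 2.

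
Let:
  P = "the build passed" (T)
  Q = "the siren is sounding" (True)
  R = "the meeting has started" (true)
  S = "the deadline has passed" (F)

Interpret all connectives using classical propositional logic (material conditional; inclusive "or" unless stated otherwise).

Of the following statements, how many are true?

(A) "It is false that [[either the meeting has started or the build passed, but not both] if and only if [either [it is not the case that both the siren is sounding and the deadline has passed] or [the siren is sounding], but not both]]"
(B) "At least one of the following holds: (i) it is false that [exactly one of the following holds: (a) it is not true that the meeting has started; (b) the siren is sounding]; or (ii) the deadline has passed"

0

(A): Parsed as ¬((R ⊕ P) ↔ ((Q ↑ S) ⊕ Q))

R ⊕ P = T ⊕ T = F
Q ↑ S = T ↑ F = T
(Q ↑ S) ⊕ Q = T ⊕ T = F
(R ⊕ P) ↔ ((Q ↑ S) ⊕ Q) = F ↔ F = T
¬((R ⊕ P) ↔ ((Q ↑ S) ⊕ Q)) = ¬T = F
Hence (A) is false.

(B): Formalization: ¬(¬R ⊕ Q) ∨ S

¬R = ¬T = F
¬R ⊕ Q = F ⊕ T = T
¬(¬R ⊕ Q) = ¬T = F
¬(¬R ⊕ Q) ∨ S = F ∨ F = F
So (B) is false.

True statements: 0 (none).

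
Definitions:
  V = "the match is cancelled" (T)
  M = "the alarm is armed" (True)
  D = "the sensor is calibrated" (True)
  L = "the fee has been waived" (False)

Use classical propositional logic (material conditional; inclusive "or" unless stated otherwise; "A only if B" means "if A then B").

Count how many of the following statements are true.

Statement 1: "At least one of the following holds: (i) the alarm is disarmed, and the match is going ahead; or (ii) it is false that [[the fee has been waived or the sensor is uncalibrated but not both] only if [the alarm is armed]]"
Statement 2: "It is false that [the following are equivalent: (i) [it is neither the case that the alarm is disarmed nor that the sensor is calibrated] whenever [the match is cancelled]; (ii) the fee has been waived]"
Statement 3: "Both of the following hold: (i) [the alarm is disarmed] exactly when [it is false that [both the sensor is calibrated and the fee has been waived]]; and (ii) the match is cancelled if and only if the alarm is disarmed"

Statement 1: Formalization: (~M & ~V) | ~((L xor ~D) -> M)

~M = ~T = F
~V = ~T = F
~M & ~V = F & F = F
~D = ~T = F
L xor ~D = F xor F = F
(L xor ~D) -> M = F -> T = T
~((L xor ~D) -> M) = ~T = F
(~M & ~V) | ~((L xor ~D) -> M) = F | F = F
Thus Statement 1 is false.

Statement 2: Parsed as ~((V -> (~M nor D)) <-> L)

~M = ~T = F
~M nor D = F nor T = F
V -> (~M nor D) = T -> F = F
(V -> (~M nor D)) <-> L = F <-> F = T
~((V -> (~M nor D)) <-> L) = ~T = F
Thus Statement 2 is false.

Statement 3: This is (~M <-> ~(D & L)) & (V <-> ~M).

~M = ~T = F
D & L = T & F = F
~(D & L) = ~F = T
~M <-> ~(D & L) = F <-> T = F
~M = ~T = F
V <-> ~M = T <-> F = F
(~M <-> ~(D & L)) & (V <-> ~M) = F & F = F
So Statement 3 is false.

Count: 0.

0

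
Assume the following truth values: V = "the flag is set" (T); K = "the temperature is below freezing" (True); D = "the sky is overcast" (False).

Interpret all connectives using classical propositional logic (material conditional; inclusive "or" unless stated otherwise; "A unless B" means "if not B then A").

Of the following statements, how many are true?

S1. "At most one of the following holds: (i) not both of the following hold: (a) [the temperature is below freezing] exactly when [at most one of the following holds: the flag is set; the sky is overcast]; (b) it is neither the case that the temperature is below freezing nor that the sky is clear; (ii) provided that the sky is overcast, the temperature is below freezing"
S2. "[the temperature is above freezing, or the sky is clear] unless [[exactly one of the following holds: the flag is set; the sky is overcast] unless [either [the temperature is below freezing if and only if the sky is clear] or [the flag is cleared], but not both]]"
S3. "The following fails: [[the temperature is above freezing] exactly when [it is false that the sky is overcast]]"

2

S1: This is ((K <-> (V nand D)) nand (K nor ~D)) nand (D -> K).

V nand D = T nand F = T
K <-> (V nand D) = T <-> T = T
~D = ~F = T
K nor ~D = T nor T = F
(K <-> (V nand D)) nand (K nor ~D) = T nand F = T
D -> K = F -> T = T
((K <-> (V nand D)) nand (K nor ~D)) nand (D -> K) = T nand T = F
So S1 is false.

S2: This is (~K | ~D) | ((V xor D) | ((K <-> ~D) xor ~V)).

~K = ~T = F
~D = ~F = T
~K | ~D = F | T = T
V xor D = T xor F = T
~D = ~F = T
K <-> ~D = T <-> T = T
~V = ~T = F
(K <-> ~D) xor ~V = T xor F = T
(V xor D) | ((K <-> ~D) xor ~V) = T | T = T
(~K | ~D) | ((V xor D) | ((K <-> ~D) xor ~V)) = T | T = T
Hence S2 is true.

S3: Formalization: ~(~K <-> ~D)

~K = ~T = F
~D = ~F = T
~K <-> ~D = F <-> T = F
~(~K <-> ~D) = ~F = T
So S3 is true.

Count: 2.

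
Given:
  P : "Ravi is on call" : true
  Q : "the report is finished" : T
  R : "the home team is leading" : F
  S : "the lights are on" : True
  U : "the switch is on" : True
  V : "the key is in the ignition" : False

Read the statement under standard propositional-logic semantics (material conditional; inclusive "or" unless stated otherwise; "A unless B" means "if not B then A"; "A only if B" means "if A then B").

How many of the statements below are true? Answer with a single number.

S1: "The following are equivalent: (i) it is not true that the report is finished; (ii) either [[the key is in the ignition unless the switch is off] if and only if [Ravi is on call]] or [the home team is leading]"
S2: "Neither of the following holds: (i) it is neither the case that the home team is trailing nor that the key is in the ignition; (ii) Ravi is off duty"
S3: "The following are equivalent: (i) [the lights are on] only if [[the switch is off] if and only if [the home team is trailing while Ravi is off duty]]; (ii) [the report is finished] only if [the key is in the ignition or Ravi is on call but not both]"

3

S1: In symbols: ¬Q ↔ (((V ∨ ¬U) ↔ P) ∨ R)

¬Q = ¬T = F
¬U = ¬T = F
V ∨ ¬U = F ∨ F = F
(V ∨ ¬U) ↔ P = F ↔ T = F
((V ∨ ¬U) ↔ P) ∨ R = F ∨ F = F
¬Q ↔ (((V ∨ ¬U) ↔ P) ∨ R) = F ↔ F = T
Hence S1 is true.

S2: This is (¬R ↓ V) ↓ ¬P.

¬R = ¬F = T
¬R ↓ V = T ↓ F = F
¬P = ¬T = F
(¬R ↓ V) ↓ ¬P = F ↓ F = T
Hence S2 is true.

S3: Formalization: (S → (¬U ↔ (¬R ∧ ¬P))) ↔ (Q → (V ⊕ P))

¬U = ¬T = F
¬R = ¬F = T
¬P = ¬T = F
¬R ∧ ¬P = T ∧ F = F
¬U ↔ (¬R ∧ ¬P) = F ↔ F = T
S → (¬U ↔ (¬R ∧ ¬P)) = T → T = T
V ⊕ P = F ⊕ T = T
Q → (V ⊕ P) = T → T = T
(S → (¬U ↔ (¬R ∧ ¬P))) ↔ (Q → (V ⊕ P)) = T ↔ T = T
Thus S3 is true.

True statements: 3 (S1, S2, S3).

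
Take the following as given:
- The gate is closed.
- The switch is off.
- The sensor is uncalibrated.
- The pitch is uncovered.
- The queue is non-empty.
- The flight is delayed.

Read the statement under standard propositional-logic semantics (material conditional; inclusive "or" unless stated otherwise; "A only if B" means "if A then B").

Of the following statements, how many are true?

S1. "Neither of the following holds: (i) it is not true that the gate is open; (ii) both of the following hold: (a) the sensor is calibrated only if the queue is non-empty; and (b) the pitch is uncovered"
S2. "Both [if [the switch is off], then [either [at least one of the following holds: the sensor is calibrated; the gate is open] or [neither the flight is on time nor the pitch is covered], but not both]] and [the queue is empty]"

Let W = "the gate is open" (F), R = "the sensor is calibrated" (F), L = "the queue is empty" (F), D = "the pitch is covered" (F), H = "the switch is on" (F), G = "the flight is delayed" (T).

S1: Parsed as ¬W ↓ ((R → ¬L) ∧ ¬D)

¬W = ¬F = T
¬L = ¬F = T
R → ¬L = F → T = T
¬D = ¬F = T
(R → ¬L) ∧ ¬D = T ∧ T = T
¬W ↓ ((R → ¬L) ∧ ¬D) = T ↓ T = F
So S1 is false.

S2: Formalization: (¬H → ((R ∨ W) ⊕ (¬G ↓ D))) ∧ L

¬H = ¬F = T
R ∨ W = F ∨ F = F
¬G = ¬T = F
¬G ↓ D = F ↓ F = T
(R ∨ W) ⊕ (¬G ↓ D) = F ⊕ T = T
¬H → ((R ∨ W) ⊕ (¬G ↓ D)) = T → T = T
(¬H → ((R ∨ W) ⊕ (¬G ↓ D))) ∧ L = T ∧ F = F
Thus S2 is false.

Count: 0.

0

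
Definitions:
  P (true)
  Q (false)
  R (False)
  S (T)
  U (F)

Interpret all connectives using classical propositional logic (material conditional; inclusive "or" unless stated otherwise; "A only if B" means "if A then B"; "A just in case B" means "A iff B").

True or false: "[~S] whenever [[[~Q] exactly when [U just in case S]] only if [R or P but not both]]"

In symbols: ((~Q <-> (U <-> S)) -> (R xor P)) -> ~S

~Q = ~F = T
U <-> S = F <-> T = F
~Q <-> (U <-> S) = T <-> F = F
R xor P = F xor T = T
(~Q <-> (U <-> S)) -> (R xor P) = F -> T = T
~S = ~T = F
((~Q <-> (U <-> S)) -> (R xor P)) -> ~S = T -> F = F

The statement is false.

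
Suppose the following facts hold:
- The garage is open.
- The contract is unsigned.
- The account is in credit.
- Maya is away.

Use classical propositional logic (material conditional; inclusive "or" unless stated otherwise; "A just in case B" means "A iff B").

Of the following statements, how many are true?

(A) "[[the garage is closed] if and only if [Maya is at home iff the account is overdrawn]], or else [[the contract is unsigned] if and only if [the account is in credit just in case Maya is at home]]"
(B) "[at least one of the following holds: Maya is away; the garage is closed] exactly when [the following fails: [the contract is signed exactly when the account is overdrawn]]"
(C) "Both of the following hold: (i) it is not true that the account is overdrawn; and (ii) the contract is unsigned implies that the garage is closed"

0

Let Q = "the garage is closed" (F), N = "Maya is at home" (F), S = "the account is overdrawn" (F), M = "the contract is signed" (F).

(A): In symbols: (Q ↔ (N ↔ S)) ∨ (¬M ↔ (¬S ↔ N))

N ↔ S = F ↔ F = T
Q ↔ (N ↔ S) = F ↔ T = F
¬M = ¬F = T
¬S = ¬F = T
¬S ↔ N = T ↔ F = F
¬M ↔ (¬S ↔ N) = T ↔ F = F
(Q ↔ (N ↔ S)) ∨ (¬M ↔ (¬S ↔ N)) = F ∨ F = F
So (A) is false.

(B): Formalization: (¬N ∨ Q) ↔ ¬(M ↔ S)

¬N = ¬F = T
¬N ∨ Q = T ∨ F = T
M ↔ S = F ↔ F = T
¬(M ↔ S) = ¬T = F
(¬N ∨ Q) ↔ ¬(M ↔ S) = T ↔ F = F
Thus (B) is false.

(C): Formalization: ¬S ∧ (¬M → Q)

¬S = ¬F = T
¬M = ¬F = T
¬M → Q = T → F = F
¬S ∧ (¬M → Q) = T ∧ F = F
Hence (C) is false.

Count: 0.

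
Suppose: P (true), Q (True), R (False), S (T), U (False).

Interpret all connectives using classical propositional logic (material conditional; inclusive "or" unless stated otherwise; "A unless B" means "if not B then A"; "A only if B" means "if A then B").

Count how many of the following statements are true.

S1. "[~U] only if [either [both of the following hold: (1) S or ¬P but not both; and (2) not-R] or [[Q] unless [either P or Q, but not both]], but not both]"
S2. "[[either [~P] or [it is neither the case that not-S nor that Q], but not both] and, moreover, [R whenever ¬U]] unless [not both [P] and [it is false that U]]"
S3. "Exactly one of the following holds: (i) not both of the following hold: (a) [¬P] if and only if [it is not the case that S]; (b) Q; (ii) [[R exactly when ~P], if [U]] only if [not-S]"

S1: This is ¬U → (((S ⊕ ¬P) ∧ ¬R) ⊕ (Q ∨ (P ⊕ Q))).

¬U = ¬F = T
¬P = ¬T = F
S ⊕ ¬P = T ⊕ F = T
¬R = ¬F = T
(S ⊕ ¬P) ∧ ¬R = T ∧ T = T
P ⊕ Q = T ⊕ T = F
Q ∨ (P ⊕ Q) = T ∨ F = T
((S ⊕ ¬P) ∧ ¬R) ⊕ (Q ∨ (P ⊕ Q)) = T ⊕ T = F
¬U → (((S ⊕ ¬P) ∧ ¬R) ⊕ (Q ∨ (P ⊕ Q))) = T → F = F
So S1 is false.

S2: Formalization: ((¬P ⊕ (¬S ↓ Q)) ∧ (¬U → R)) ∨ (P ↑ ¬U)

¬P = ¬T = F
¬S = ¬T = F
¬S ↓ Q = F ↓ T = F
¬P ⊕ (¬S ↓ Q) = F ⊕ F = F
¬U = ¬F = T
¬U → R = T → F = F
(¬P ⊕ (¬S ↓ Q)) ∧ (¬U → R) = F ∧ F = F
¬U = ¬F = T
P ↑ ¬U = T ↑ T = F
((¬P ⊕ (¬S ↓ Q)) ∧ (¬U → R)) ∨ (P ↑ ¬U) = F ∨ F = F
So S2 is false.

S3: This is ((¬P ↔ ¬S) ↑ Q) ⊕ ((U → (R ↔ ¬P)) → ¬S).

¬P = ¬T = F
¬S = ¬T = F
¬P ↔ ¬S = F ↔ F = T
(¬P ↔ ¬S) ↑ Q = T ↑ T = F
¬P = ¬T = F
R ↔ ¬P = F ↔ F = T
U → (R ↔ ¬P) = F → T = T
¬S = ¬T = F
(U → (R ↔ ¬P)) → ¬S = T → F = F
((¬P ↔ ¬S) ↑ Q) ⊕ ((U → (R ↔ ¬P)) → ¬S) = F ⊕ F = F
Thus S3 is false.

Count: 0.

0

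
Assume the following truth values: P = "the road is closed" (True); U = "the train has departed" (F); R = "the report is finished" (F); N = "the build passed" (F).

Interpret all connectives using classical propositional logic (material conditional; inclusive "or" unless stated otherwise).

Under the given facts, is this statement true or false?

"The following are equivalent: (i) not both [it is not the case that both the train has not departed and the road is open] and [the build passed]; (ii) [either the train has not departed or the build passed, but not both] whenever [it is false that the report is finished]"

Values: U=False, P=True, N=False, R=False.
This is ((not U nand not P) nand N) iff (not R -> (not U xor N)).

not U = not False = True
not P = not True = False
not U nand not P = True nand False = True
(not U nand not P) nand N = True nand False = True
not R = not False = True
not U = not False = True
not U xor N = True xor False = True
not R -> (not U xor N) = True -> True = True
((not U nand not P) nand N) iff (not R -> (not U xor N)) = True iff True = True

True.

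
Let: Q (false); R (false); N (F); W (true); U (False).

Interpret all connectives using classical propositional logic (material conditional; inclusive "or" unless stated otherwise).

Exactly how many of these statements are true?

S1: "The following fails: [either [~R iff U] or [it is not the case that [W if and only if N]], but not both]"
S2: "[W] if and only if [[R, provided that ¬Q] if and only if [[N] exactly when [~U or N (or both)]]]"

1

S1: This is ~((~R <-> U) xor ~(W <-> N)).

~R = ~F = T
~R <-> U = T <-> F = F
W <-> N = T <-> F = F
~(W <-> N) = ~F = T
(~R <-> U) xor ~(W <-> N) = F xor T = T
~((~R <-> U) xor ~(W <-> N)) = ~T = F
Hence S1 is false.

S2: This is W <-> ((~Q -> R) <-> (N <-> (~U | N))).

~Q = ~F = T
~Q -> R = T -> F = F
~U = ~F = T
~U | N = T | F = T
N <-> (~U | N) = F <-> T = F
(~Q -> R) <-> (N <-> (~U | N)) = F <-> F = T
W <-> ((~Q -> R) <-> (N <-> (~U | N))) = T <-> T = T
Hence S2 is true.

True statements: 1 (S2).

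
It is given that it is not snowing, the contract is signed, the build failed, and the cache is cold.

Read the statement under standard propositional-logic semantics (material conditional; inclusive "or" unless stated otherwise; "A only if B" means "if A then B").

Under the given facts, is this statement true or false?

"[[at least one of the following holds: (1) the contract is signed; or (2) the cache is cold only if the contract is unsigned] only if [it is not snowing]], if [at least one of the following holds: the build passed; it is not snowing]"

The statement is true.

Let R = "the build passed" (False), K = "it is snowing" (False), D = "the contract is signed" (True), P = "the cache is warm" (False).
This is (R or not K) -> ((D or (not P -> not D)) -> not K).

not K = not False = True
R or not K = False or True = True
not P = not False = True
not D = not True = False
not P -> not D = True -> False = False
D or (not P -> not D) = True or False = True
not K = not False = True
(D or (not P -> not D)) -> not K = True -> True = True
(R or not K) -> ((D or (not P -> not D)) -> not K) = True -> True = True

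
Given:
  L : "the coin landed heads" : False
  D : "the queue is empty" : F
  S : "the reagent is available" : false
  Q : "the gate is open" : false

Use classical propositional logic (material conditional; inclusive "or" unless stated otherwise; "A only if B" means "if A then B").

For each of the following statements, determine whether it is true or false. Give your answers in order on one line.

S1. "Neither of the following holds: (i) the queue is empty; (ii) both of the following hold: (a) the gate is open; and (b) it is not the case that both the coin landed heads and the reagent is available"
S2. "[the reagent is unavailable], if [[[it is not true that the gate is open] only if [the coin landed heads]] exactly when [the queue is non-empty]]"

S1 True; S2 True

S1: Parsed as D ↓ (Q ∧ (L ↑ S))

L ↑ S = F ↑ F = T
Q ∧ (L ↑ S) = F ∧ T = F
D ↓ (Q ∧ (L ↑ S)) = F ↓ F = T
So S1 is true.

S2: This is ((¬Q → L) ↔ ¬D) → ¬S.

¬Q = ¬F = T
¬Q → L = T → F = F
¬D = ¬F = T
(¬Q → L) ↔ ¬D = F ↔ T = F
¬S = ¬F = T
((¬Q → L) ↔ ¬D) → ¬S = F → T = T
So S2 is true.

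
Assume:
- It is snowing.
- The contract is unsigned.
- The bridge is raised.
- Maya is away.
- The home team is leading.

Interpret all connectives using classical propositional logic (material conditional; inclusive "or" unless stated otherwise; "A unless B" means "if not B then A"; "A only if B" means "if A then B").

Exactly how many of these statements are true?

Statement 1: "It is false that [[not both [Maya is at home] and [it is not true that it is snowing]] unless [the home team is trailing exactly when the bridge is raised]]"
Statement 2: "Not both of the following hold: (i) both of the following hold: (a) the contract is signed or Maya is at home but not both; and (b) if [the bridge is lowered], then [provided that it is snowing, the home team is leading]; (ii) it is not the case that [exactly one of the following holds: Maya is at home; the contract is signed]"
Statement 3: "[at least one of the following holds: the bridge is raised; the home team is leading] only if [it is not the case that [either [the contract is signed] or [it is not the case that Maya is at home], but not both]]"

Let S = "Maya is at home" (F), P = "it is snowing" (T), U = "the home team is leading" (T), R = "the bridge is raised" (T), Q = "the contract is signed" (F).

Statement 1: This is ~((S nand ~P) | (~U <-> R)).

~P = ~T = F
S nand ~P = F nand F = T
~U = ~T = F
~U <-> R = F <-> T = F
(S nand ~P) | (~U <-> R) = T | F = T
~((S nand ~P) | (~U <-> R)) = ~T = F
Thus Statement 1 is false.

Statement 2: Formalization: ((Q xor S) & (~R -> (P -> U))) nand ~(S xor Q)

Q xor S = F xor F = F
~R = ~T = F
P -> U = T -> T = T
~R -> (P -> U) = F -> T = T
(Q xor S) & (~R -> (P -> U)) = F & T = F
S xor Q = F xor F = F
~(S xor Q) = ~F = T
((Q xor S) & (~R -> (P -> U))) nand ~(S xor Q) = F nand T = T
So Statement 2 is true.

Statement 3: Formalization: (R | U) -> ~(Q xor ~S)

R | U = T | T = T
~S = ~F = T
Q xor ~S = F xor T = T
~(Q xor ~S) = ~T = F
(R | U) -> ~(Q xor ~S) = T -> F = F
Thus Statement 3 is false.

True statements: 1 (Statement 2).

1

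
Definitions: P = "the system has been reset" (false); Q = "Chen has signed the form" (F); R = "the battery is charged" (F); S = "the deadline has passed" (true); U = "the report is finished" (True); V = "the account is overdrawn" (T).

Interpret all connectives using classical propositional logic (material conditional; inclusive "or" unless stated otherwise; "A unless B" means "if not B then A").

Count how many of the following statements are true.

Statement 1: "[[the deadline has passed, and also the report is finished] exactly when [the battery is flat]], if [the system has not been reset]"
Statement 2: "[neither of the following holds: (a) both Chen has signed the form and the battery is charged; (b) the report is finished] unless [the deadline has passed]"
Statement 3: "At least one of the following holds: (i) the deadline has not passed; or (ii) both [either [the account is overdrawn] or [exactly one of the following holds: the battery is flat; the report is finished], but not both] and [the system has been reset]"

2

Statement 1: Parsed as not P -> ((S and U) iff not R)

not P = not False = True
S and U = True and True = True
not R = not False = True
(S and U) iff not R = True iff True = True
not P -> ((S and U) iff not R) = True -> True = True
Hence Statement 1 is true.

Statement 2: This is ((Q and R) nor U) or S.

Q and R = False and False = False
(Q and R) nor U = False nor True = False
((Q and R) nor U) or S = False or True = True
So Statement 2 is true.

Statement 3: This is not S or ((V xor (not R xor U)) and P).

not S = not True = False
not R = not False = True
not R xor U = True xor True = False
V xor (not R xor U) = True xor False = True
(V xor (not R xor U)) and P = True and False = False
not S or ((V xor (not R xor U)) and P) = False or False = False
Hence Statement 3 is false.

Count: 2.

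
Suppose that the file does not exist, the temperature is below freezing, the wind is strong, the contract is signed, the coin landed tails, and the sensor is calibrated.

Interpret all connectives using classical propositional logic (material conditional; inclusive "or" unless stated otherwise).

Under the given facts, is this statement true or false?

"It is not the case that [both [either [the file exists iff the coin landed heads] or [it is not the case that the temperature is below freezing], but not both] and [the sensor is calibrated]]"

false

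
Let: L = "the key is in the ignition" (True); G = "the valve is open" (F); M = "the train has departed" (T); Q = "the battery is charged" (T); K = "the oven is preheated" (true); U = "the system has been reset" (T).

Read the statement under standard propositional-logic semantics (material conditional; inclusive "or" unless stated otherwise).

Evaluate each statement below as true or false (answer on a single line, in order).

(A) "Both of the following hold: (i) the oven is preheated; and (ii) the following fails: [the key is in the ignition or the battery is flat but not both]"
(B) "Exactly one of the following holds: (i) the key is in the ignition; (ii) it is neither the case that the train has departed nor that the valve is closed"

(A): This is K ∧ ¬(L ⊕ ¬Q).

¬Q = ¬T = F
L ⊕ ¬Q = T ⊕ F = T
¬(L ⊕ ¬Q) = ¬T = F
K ∧ ¬(L ⊕ ¬Q) = T ∧ F = F
So (A) is false.

(B): Parsed as L ⊕ (M ↓ ¬G)

¬G = ¬F = T
M ↓ ¬G = T ↓ T = F
L ⊕ (M ↓ ¬G) = T ⊕ F = T
So (B) is true.

(A) False; (B) True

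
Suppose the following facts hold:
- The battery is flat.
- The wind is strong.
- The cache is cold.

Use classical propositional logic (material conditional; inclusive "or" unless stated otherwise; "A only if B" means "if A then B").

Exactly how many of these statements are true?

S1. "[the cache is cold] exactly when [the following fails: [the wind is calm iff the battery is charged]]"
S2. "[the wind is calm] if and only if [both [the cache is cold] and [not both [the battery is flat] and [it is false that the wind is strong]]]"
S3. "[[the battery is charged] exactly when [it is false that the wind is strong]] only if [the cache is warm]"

Let R = "the cache is warm" (F), Q = "the wind is strong" (T), P = "the battery is charged" (F).

S1: In symbols: ¬R ↔ ¬(¬Q ↔ P)

¬R = ¬F = T
¬Q = ¬T = F
¬Q ↔ P = F ↔ F = T
¬(¬Q ↔ P) = ¬T = F
¬R ↔ ¬(¬Q ↔ P) = T ↔ F = F
Hence S1 is false.

S2: Parsed as ¬Q ↔ (¬R ∧ (¬P ↑ ¬Q))

¬Q = ¬T = F
¬R = ¬F = T
¬P = ¬F = T
¬Q = ¬T = F
¬P ↑ ¬Q = T ↑ F = T
¬R ∧ (¬P ↑ ¬Q) = T ∧ T = T
¬Q ↔ (¬R ∧ (¬P ↑ ¬Q)) = F ↔ T = F
Thus S2 is false.

S3: This is (P ↔ ¬Q) → R.

¬Q = ¬T = F
P ↔ ¬Q = F ↔ F = T
(P ↔ ¬Q) → R = T → F = F
Thus S3 is false.

Count: 0.

0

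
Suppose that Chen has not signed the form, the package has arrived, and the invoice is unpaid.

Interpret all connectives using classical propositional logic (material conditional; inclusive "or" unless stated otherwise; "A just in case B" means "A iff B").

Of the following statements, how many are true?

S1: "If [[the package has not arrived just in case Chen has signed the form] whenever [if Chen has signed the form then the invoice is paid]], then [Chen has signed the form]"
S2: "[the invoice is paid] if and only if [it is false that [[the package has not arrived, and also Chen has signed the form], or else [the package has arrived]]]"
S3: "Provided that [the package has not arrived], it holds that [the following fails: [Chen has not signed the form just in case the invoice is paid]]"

Let L = "Chen has signed the form" (False), Q = "the invoice is paid" (False), K = "the package has arrived" (True).

S1: Formalization: ((L -> Q) -> (not K iff L)) -> L

L -> Q = False -> False = True
not K = not True = False
not K iff L = False iff False = True
(L -> Q) -> (not K iff L) = True -> True = True
((L -> Q) -> (not K iff L)) -> L = True -> False = False
So S1 is false.

S2: In symbols: Q iff not ((not K and L) or K)

not K = not True = False
not K and L = False and False = False
(not K and L) or K = False or True = True
not ((not K and L) or K) = not True = False
Q iff not ((not K and L) or K) = False iff False = True
Thus S2 is true.

S3: In symbols: not K -> not (not L iff Q)

not K = not True = False
not L = not False = True
not L iff Q = True iff False = False
not (not L iff Q) = not False = True
not K -> not (not L iff Q) = False -> True = True
Thus S3 is true.

Count: 2.

2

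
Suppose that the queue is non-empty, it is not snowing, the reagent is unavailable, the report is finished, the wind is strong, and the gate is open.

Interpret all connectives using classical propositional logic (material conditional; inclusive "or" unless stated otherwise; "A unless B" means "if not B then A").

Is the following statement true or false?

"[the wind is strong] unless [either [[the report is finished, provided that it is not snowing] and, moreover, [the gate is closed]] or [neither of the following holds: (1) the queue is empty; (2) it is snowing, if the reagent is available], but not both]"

true

Let U = "the wind is strong" (True), Q = "it is snowing" (False), S = "the report is finished" (True), V = "the gate is open" (True), P = "the queue is empty" (False), R = "the reagent is available" (False).
Formalization: U or (((not Q -> S) and not V) xor (P nor (R -> Q)))

not Q = not False = True
not Q -> S = True -> True = True
not V = not True = False
(not Q -> S) and not V = True and False = False
R -> Q = False -> False = True
P nor (R -> Q) = False nor True = False
((not Q -> S) and not V) xor (P nor (R -> Q)) = False xor False = False
U or (((not Q -> S) and not V) xor (P nor (R -> Q))) = True or False = True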